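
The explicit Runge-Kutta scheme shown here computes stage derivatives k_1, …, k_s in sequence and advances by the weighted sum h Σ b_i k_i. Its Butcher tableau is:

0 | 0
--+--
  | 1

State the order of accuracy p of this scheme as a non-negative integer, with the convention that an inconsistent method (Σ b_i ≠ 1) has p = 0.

1

b = (1)
c = (0)
Σ b_i: 1·1 = 1 ✓; 1 stage ⇒ order 1.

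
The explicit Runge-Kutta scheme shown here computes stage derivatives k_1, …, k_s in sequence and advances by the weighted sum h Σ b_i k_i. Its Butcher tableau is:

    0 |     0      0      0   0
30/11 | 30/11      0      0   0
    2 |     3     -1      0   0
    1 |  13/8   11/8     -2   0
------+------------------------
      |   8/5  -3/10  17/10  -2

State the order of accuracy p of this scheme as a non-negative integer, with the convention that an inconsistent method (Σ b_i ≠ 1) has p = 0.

b = (8/5, -3/10, 17/10, -2)
c = (0, 30/11, 2, 1)
Ac = (0, 0, -30/11, -1/4)
Σ b_i: 8/5·1 + (-3/10)·1 + 17/10·1 + (-2)·1 = 1 ✓
b·c: (-3/10)·30/11 + 17/10·2 + (-2)·1 = 32/55 ≠ 1/2 ⇒ order 1.

1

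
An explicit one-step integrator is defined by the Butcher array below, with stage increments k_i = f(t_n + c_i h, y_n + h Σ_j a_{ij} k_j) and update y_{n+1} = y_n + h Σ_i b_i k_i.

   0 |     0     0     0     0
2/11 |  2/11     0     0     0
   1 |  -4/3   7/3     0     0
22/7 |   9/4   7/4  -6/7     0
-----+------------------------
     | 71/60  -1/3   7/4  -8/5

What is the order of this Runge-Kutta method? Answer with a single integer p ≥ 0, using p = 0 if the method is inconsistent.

b = (71/60, -1/3, 7/4, -8/5)
c = (0, 2/11, 1, 22/7)
Ac = (0, 0, 14/33, -83/154)
Σ b_i: 71/60·1 + (-1/3)·1 + 7/4·1 + (-8/5)·1 = 1 ✓
b·c: (-1/3)·2/11 + 7/4·1 + (-8/5)·22/7 = -15427/4620 ≠ 1/2 ⇒ order 1.

1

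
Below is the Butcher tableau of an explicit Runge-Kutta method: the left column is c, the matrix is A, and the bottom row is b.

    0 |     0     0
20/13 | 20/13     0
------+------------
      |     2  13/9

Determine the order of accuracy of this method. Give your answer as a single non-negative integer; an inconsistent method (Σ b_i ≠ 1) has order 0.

0

b = (2, 13/9)
c = (0, 20/13)
Σ b_i: 2·1 + 13/9·1 = 31/9 ≠ 1 ⇒ order 0.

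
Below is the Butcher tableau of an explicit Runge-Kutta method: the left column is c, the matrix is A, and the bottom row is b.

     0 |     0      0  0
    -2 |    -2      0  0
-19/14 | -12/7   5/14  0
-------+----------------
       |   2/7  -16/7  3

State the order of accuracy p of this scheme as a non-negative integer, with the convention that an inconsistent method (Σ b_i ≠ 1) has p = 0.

2

b = (2/7, -16/7, 3)
c = (0, -2, -19/14)
Ac = (0, 0, -5/7)
Σ b_i: 2/7·1 + (-16/7)·1 + 3·1 = 1 ✓
b·c: (-16/7)·(-2) + 3·(-19/14) = 1/2 ✓
b·c²: (-16/7)·4 + 3·361/196 = -709/196 ≠ 1/3 ⇒ order 2.
b·Ac: 3·(-5/7) = -15/7 ≠ 1/6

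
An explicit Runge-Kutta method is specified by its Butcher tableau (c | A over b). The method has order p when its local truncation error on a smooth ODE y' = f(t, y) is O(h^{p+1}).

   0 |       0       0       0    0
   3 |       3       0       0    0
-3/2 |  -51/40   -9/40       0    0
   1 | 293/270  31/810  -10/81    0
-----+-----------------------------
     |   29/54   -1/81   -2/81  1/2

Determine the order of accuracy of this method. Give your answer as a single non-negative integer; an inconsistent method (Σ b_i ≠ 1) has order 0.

b = (29/54, -1/81, -2/81, 1/2)
c = (0, 3, -3/2, 1)
Ac = (0, 0, -27/40, 3/10)
Σ b_i: 29/54·1 + (-1/81)·1 + (-2/81)·1 + 1/2·1 = 1 ✓
b·c: (-1/81)·3 + (-2/81)·(-3/2) + 1/2·1 = 1/2 ✓
b·c²: (-1/81)·9 + (-2/81)·9/4 + 1/2·1 = 1/3 ✓
b·Ac: (-2/81)·(-27/40) + 1/2·3/10 = 1/6 ✓
b·c³: (-1/81)·27 + (-2/81)·(-27/8) + 1/2·1 = 1/4 ✓
b·(c∘Ac): (-2/81)·81/80 + 1/2·3/10 = 1/8 ✓
b·Ac²: (-2/81)·(-81/40) + 1/2·1/15 = 1/12 ✓
b·A²c: 1/2·1/12 = 1/24 ✓; 4 stages ⇒ order 4.

4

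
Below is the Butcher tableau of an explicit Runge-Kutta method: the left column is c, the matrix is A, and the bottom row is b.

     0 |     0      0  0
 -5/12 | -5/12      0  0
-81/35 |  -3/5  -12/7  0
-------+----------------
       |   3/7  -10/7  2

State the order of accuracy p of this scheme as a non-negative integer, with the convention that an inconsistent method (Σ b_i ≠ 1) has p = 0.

b = (3/7, -10/7, 2)
c = (0, -5/12, -81/35)
Ac = (0, 0, 5/7)
Σ b_i: 3/7·1 + (-10/7)·1 + 2·1 = 1 ✓
b·c: (-10/7)·(-5/12) + 2·(-81/35) = -121/30 ≠ 1/2 ⇒ order 1.

1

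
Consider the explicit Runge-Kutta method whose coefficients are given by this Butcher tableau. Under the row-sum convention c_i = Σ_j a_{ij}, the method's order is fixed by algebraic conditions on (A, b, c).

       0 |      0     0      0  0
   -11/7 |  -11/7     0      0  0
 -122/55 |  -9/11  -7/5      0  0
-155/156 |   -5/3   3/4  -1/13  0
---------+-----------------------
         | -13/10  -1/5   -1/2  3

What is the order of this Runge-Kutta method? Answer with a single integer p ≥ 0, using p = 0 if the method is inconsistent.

b = (-13/10, -1/5, -1/2, 3)
c = (0, -11/7, -122/55, -155/156)
Ac = (0, 0, 11/5, -20179/20020)
Σ b_i: (-13/10)·1 + (-1/5)·1 + (-1/2)·1 + 3·1 = 1 ✓
b·c: (-1/5)·(-11/7) + (-1/2)·(-122/55) + 3·(-155/156) = -31179/20020 ≠ 1/2 ⇒ order 1.

1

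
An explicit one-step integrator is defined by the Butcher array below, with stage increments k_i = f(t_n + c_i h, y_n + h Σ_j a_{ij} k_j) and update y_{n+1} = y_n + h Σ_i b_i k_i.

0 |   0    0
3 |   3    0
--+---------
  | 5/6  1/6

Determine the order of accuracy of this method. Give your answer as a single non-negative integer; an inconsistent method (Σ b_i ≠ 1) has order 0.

b = (5/6, 1/6)
c = (0, 3)
Σ b_i: 5/6·1 + 1/6·1 = 1 ✓
b·c: 1/6·3 = 1/2 ✓; 2 stages ⇒ order 2.

2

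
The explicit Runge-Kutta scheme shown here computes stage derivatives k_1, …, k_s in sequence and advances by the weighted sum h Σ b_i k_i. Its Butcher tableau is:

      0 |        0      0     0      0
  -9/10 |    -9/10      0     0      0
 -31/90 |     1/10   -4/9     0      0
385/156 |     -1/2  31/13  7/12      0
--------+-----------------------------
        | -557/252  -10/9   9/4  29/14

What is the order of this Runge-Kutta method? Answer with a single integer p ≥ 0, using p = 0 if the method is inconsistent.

1

b = (-557/252, -10/9, 9/4, 29/14)
c = (0, -9/10, -31/90, 385/156)
Ac = (0, 0, 2/5, -32953/14040)
Σ b_i: (-557/252)·1 + (-10/9)·1 + 9/4·1 + 29/14·1 = 1 ✓
b·c: (-10/9)·(-9/10) + 9/4·(-31/90) + 29/14·385/156 = 4163/780 ≠ 1/2 ⇒ order 1.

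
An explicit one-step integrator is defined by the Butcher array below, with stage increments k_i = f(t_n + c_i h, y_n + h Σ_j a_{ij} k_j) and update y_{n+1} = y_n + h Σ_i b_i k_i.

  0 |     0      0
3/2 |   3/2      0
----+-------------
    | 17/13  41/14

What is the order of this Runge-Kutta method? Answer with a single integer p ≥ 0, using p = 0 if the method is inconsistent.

0

b = (17/13, 41/14)
c = (0, 3/2)
Σ b_i: 17/13·1 + 41/14·1 = 771/182 ≠ 1 ⇒ order 0.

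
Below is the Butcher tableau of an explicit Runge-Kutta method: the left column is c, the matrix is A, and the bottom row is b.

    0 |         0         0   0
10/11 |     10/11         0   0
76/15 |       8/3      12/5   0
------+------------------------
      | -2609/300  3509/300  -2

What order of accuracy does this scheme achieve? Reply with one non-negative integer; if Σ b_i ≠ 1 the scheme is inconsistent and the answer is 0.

2

b = (-2609/300, 3509/300, -2)
c = (0, 10/11, 76/15)
Ac = (0, 0, 24/11)
Σ b_i: (-2609/300)·1 + 3509/300·1 + (-2)·1 = 1 ✓
b·c: 3509/300·10/11 + (-2)·76/15 = 1/2 ✓
b·c²: 3509/300·100/121 + (-2)·5776/225 = -9377/225 ≠ 1/3 ⇒ order 2.
b·Ac: (-2)·24/11 = -48/11 ≠ 1/6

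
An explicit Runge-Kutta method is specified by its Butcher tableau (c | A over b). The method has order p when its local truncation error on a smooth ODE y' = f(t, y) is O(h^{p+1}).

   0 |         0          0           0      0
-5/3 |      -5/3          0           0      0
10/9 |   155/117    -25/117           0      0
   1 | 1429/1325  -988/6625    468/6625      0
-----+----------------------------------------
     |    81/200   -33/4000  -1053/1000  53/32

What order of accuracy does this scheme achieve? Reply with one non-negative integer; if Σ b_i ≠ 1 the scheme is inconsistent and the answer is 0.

4

b = (81/200, -33/4000, -1053/1000, 53/32)
c = (0, -5/3, 10/9, 1)
Ac = (0, 0, 125/351, 52/159)
Σ b_i: 81/200·1 + (-33/4000)·1 + (-1053/1000)·1 + 53/32·1 = 1 ✓
b·c: (-33/4000)·(-5/3) + (-1053/1000)·10/9 + 53/32·1 = 1/2 ✓
b·c²: (-33/4000)·25/9 + (-1053/1000)·100/81 + 53/32·1 = 1/3 ✓
b·Ac: (-1053/1000)·125/351 + 53/32·52/159 = 1/6 ✓
b·c³: (-33/4000)·(-125/27) + (-1053/1000)·1000/729 + 53/32·1 = 1/4 ✓
b·(c∘Ac): (-1053/1000)·1250/3159 + 53/32·52/159 = 1/8 ✓
b·Ac²: (-1053/1000)·(-625/1053) + 53/32·(-52/159) = 1/12 ✓
b·A²c: 53/32·4/159 = 1/24 ✓; 4 stages ⇒ order 4.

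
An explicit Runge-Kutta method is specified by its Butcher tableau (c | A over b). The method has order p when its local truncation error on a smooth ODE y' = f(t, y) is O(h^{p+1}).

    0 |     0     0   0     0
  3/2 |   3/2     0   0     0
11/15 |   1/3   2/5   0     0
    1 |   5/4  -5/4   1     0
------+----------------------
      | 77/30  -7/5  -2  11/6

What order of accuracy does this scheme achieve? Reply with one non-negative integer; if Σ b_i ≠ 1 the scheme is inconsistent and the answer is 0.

1

b = (77/30, -7/5, -2, 11/6)
c = (0, 3/2, 11/15, 1)
Ac = (0, 0, 3/5, -137/120)
Σ b_i: 77/30·1 + (-7/5)·1 + (-2)·1 + 11/6·1 = 1 ✓
b·c: (-7/5)·3/2 + (-2)·11/15 + 11/6·1 = -26/15 ≠ 1/2 ⇒ order 1.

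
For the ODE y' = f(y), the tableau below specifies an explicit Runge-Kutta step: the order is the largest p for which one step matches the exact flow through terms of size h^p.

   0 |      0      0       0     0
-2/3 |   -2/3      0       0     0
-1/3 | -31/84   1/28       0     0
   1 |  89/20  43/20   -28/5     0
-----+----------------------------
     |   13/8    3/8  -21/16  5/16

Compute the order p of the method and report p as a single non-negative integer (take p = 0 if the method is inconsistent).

4

b = (13/8, 3/8, -21/16, 5/16)
c = (0, -2/3, -1/3, 1)
Ac = (0, 0, -1/42, 13/30)
Σ b_i: 13/8·1 + 3/8·1 + (-21/16)·1 + 5/16·1 = 1 ✓
b·c: 3/8·(-2/3) + (-21/16)·(-1/3) + 5/16·1 = 1/2 ✓
b·c²: 3/8·4/9 + (-21/16)·1/9 + 5/16·1 = 1/3 ✓
b·Ac: (-21/16)·(-1/42) + 5/16·13/30 = 1/6 ✓
b·c³: 3/8·(-8/27) + (-21/16)·(-1/27) + 5/16·1 = 1/4 ✓
b·(c∘Ac): (-21/16)·1/126 + 5/16·13/30 = 1/8 ✓
b·Ac²: (-21/16)·1/63 + 5/16·1/3 = 1/12 ✓
b·A²c: 5/16·2/15 = 1/24 ✓; 4 stages ⇒ order 4.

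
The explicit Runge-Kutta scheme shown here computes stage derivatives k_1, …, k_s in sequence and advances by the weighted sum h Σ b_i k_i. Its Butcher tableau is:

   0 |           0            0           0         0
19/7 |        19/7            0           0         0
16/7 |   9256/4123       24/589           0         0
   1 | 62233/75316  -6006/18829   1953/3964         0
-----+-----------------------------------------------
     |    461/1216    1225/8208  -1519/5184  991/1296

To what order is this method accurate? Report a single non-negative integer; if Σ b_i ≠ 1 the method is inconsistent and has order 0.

b = (461/1216, 1225/8208, -1519/5184, 991/1296)
c = (0, 19/7, 16/7, 1)
Ac = (0, 0, 24/217, 258/991)
Σ b_i: 461/1216·1 + 1225/8208·1 + (-1519/5184)·1 + 991/1296·1 = 1 ✓
b·c: 1225/8208·19/7 + (-1519/5184)·16/7 + 991/1296·1 = 1/2 ✓
b·c²: 1225/8208·361/49 + (-1519/5184)·256/49 + 991/1296·1 = 1/3 ✓
b·Ac: (-1519/5184)·24/217 + 991/1296·258/991 = 1/6 ✓
b·c³: 1225/8208·6859/343 + (-1519/5184)·4096/343 + 991/1296·1 = 1/4 ✓
b·(c∘Ac): (-1519/5184)·384/1519 + 991/1296·258/991 = 1/8 ✓
b·Ac²: (-1519/5184)·456/1519 + 991/1296·222/991 = 1/12 ✓
b·A²c: 991/1296·54/991 = 1/24 ✓; 4 stages ⇒ order 4.

4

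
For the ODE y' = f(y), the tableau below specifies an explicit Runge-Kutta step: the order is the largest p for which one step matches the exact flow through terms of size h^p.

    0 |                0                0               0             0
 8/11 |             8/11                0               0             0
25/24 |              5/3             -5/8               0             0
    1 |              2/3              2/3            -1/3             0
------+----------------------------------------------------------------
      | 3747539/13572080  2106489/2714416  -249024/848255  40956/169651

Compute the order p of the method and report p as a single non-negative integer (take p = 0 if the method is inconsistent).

3

b = (3747539/13572080, 2106489/2714416, -249024/848255, 40956/169651)
c = (0, 8/11, 25/24, 1)
Ac = (0, 0, -5/11, 109/792)
Σ b_i: 3747539/13572080·1 + 2106489/2714416·1 + (-249024/848255)·1 + 40956/169651·1 = 1 ✓
b·c: 2106489/2714416·8/11 + (-249024/848255)·25/24 + 40956/169651·1 = 1/2 ✓
b·c²: 2106489/2714416·64/121 + (-249024/848255)·625/576 + 40956/169651·1 = 1/3 ✓
b·Ac: (-249024/848255)·(-5/11) + 40956/169651·109/792 = 1/6 ✓
b·c³: 2106489/2714416·512/1331 + (-249024/848255)·15625/13824 + 40956/169651·1 = 27963113/134363592 ≠ 1/4 ⇒ order 3.
b·(c∘Ac): (-249024/848255)·(-125/264) + 40956/169651·109/792 = 1928417/11196966 ≠ 1/8
b·Ac²: (-249024/848255)·(-40/121) + 40956/169651·(-1897/209088) = 25491017/268727184 ≠ 1/12
b·A²c: 40956/169651·5/33 = 68260/1866161 ≠ 1/24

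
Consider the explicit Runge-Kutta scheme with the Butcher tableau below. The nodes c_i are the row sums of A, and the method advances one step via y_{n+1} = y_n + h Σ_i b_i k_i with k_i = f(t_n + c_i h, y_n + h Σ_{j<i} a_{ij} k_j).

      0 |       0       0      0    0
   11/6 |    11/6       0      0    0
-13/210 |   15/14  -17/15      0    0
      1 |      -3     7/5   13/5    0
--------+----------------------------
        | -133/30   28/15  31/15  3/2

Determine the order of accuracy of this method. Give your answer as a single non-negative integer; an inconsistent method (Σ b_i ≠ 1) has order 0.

1

b = (-133/30, 28/15, 31/15, 3/2)
c = (0, 11/6, -13/210, 1)
Ac = (0, 0, -187/90, 421/175)
Σ b_i: (-133/30)·1 + 28/15·1 + 31/15·1 + 3/2·1 = 1 ✓
b·c: 28/15·11/6 + 31/15·(-13/210) + 3/2·1 = 839/175 ≠ 1/2 ⇒ order 1.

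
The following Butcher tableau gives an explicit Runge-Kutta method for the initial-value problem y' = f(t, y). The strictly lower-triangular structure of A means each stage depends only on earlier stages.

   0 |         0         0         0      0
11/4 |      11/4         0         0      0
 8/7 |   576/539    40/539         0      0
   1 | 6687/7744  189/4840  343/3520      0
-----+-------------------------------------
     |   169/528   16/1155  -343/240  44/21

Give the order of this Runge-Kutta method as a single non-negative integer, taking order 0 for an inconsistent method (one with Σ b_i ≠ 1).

4

b = (169/528, 16/1155, -343/240, 44/21)
c = (0, 11/4, 8/7, 1)
Ac = (0, 0, 10/49, 7/32)
Σ b_i: 169/528·1 + 16/1155·1 + (-343/240)·1 + 44/21·1 = 1 ✓
b·c: 16/1155·11/4 + (-343/240)·8/7 + 44/21·1 = 1/2 ✓
b·c²: 16/1155·121/16 + (-343/240)·64/49 + 44/21·1 = 1/3 ✓
b·Ac: (-343/240)·10/49 + 44/21·7/32 = 1/6 ✓
b·c³: 16/1155·1331/64 + (-343/240)·512/343 + 44/21·1 = 1/4 ✓
b·(c∘Ac): (-343/240)·80/343 + 44/21·7/32 = 1/8 ✓
b·Ac²: (-343/240)·55/98 + 44/21·595/1408 = 1/12 ✓
b·A²c: 44/21·7/352 = 1/24 ✓; 4 stages ⇒ order 4.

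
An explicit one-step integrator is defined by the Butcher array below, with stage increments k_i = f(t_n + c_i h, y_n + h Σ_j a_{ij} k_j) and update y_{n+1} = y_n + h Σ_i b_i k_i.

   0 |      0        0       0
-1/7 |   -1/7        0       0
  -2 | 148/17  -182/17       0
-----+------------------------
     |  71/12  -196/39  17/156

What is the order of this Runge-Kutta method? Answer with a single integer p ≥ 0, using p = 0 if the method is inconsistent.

b = (71/12, -196/39, 17/156)
c = (0, -1/7, -2)
Ac = (0, 0, 26/17)
Σ b_i: 71/12·1 + (-196/39)·1 + 17/156·1 = 1 ✓
b·c: (-196/39)·(-1/7) + 17/156·(-2) = 1/2 ✓
b·c²: (-196/39)·1/49 + 17/156·4 = 1/3 ✓
b·Ac: 17/156·26/17 = 1/6 ✓; 3 stages ⇒ order 3.

3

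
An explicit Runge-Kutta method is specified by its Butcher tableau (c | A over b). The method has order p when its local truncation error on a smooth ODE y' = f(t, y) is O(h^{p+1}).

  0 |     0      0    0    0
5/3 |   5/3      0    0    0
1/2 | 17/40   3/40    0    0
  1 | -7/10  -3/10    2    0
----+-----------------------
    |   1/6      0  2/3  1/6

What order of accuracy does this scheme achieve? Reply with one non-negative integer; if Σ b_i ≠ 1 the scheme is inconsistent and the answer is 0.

4

b = (1/6, 0, 2/3, 1/6)
c = (0, 5/3, 1/2, 1)
Ac = (0, 0, 1/8, 1/2)
Σ b_i: 1/6·1 + 2/3·1 + 1/6·1 = 1 ✓
b·c: 2/3·1/2 + 1/6·1 = 1/2 ✓
b·c²: 2/3·1/4 + 1/6·1 = 1/3 ✓
b·Ac: 2/3·1/8 + 1/6·1/2 = 1/6 ✓
b·c³: 2/3·1/8 + 1/6·1 = 1/4 ✓
b·(c∘Ac): 2/3·1/16 + 1/6·1/2 = 1/8 ✓
b·Ac²: 2/3·5/24 + 1/6·(-1/3) = 1/12 ✓
b·A²c: 1/6·1/4 = 1/24 ✓; 4 stages ⇒ order 4.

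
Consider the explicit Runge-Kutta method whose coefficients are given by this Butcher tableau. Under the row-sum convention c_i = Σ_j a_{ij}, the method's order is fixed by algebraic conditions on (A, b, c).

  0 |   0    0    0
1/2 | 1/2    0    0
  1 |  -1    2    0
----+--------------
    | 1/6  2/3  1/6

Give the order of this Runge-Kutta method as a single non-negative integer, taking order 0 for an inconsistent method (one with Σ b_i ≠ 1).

3

b = (1/6, 2/3, 1/6)
c = (0, 1/2, 1)
Ac = (0, 0, 1)
Σ b_i: 1/6·1 + 2/3·1 + 1/6·1 = 1 ✓
b·c: 2/3·1/2 + 1/6·1 = 1/2 ✓
b·c²: 2/3·1/4 + 1/6·1 = 1/3 ✓
b·Ac: 1/6·1 = 1/6 ✓; 3 stages ⇒ order 3.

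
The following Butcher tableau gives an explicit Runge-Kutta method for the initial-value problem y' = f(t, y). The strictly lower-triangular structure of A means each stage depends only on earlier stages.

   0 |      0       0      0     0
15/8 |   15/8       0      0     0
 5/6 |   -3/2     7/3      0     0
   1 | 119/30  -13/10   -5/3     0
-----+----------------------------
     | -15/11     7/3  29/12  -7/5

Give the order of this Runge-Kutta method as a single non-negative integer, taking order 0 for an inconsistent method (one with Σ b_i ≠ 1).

b = (-15/11, 7/3, 29/12, -7/5)
c = (0, 15/8, 5/6, 1)
Ac = (0, 0, 35/8, -551/144)
Σ b_i: (-15/11)·1 + 7/3·1 + 29/12·1 + (-7/5)·1 = 437/220 ≠ 1 ⇒ order 0.

0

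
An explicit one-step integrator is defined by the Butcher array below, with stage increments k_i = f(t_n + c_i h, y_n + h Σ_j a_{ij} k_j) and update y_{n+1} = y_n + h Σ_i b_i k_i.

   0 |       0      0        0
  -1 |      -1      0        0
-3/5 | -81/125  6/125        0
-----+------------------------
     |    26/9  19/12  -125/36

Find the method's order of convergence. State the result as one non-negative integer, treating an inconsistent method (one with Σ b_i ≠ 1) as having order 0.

3

b = (26/9, 19/12, -125/36)
c = (0, -1, -3/5)
Ac = (0, 0, -6/125)
Σ b_i: 26/9·1 + 19/12·1 + (-125/36)·1 = 1 ✓
b·c: 19/12·(-1) + (-125/36)·(-3/5) = 1/2 ✓
b·c²: 19/12·1 + (-125/36)·9/25 = 1/3 ✓
b·Ac: (-125/36)·(-6/125) = 1/6 ✓; 3 stages ⇒ order 3.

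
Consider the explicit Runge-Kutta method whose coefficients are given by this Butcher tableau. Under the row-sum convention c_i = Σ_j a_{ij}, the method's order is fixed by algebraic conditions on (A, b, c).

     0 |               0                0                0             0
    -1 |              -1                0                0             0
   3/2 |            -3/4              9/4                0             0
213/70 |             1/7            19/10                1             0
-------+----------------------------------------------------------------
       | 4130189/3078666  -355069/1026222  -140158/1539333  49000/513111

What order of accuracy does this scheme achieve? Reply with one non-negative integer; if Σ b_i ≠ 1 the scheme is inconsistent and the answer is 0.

b = (4130189/3078666, -355069/1026222, -140158/1539333, 49000/513111)
c = (0, -1, 3/2, 213/70)
Ac = (0, 0, -9/4, -2/5)
Σ b_i: 4130189/3078666·1 + (-355069/1026222)·1 + (-140158/1539333)·1 + 49000/513111·1 = 1 ✓
b·c: (-355069/1026222)·(-1) + (-140158/1539333)·3/2 + 49000/513111·213/70 = 1/2 ✓
b·c²: (-355069/1026222)·1 + (-140158/1539333)·9/4 + 49000/513111·45369/4900 = 1/3 ✓
b·Ac: (-140158/1539333)·(-9/4) + 49000/513111·(-2/5) = 1/6 ✓
b·c³: (-355069/1026222)·(-1) + (-140158/1539333)·27/8 + 49000/513111·9663597/343000 = 39210377/14367108 ≠ 1/4 ⇒ order 3.
b·(c∘Ac): (-140158/1539333)·(-27/8) + 49000/513111·(-213/175) = 130717/684148 ≠ 1/8
b·Ac²: (-140158/1539333)·9/4 + 49000/513111·83/20 = 196463/1026222 ≠ 1/12
b·A²c: 49000/513111·(-9/4) = -36750/171037 ≠ 1/24

3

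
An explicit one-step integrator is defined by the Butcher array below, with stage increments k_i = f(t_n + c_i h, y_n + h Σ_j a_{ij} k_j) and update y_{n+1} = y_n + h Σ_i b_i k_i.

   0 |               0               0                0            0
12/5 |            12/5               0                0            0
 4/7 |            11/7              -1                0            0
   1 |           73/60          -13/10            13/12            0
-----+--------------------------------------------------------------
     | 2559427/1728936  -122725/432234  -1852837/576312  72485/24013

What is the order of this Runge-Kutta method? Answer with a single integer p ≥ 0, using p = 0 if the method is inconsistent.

3

b = (2559427/1728936, -122725/432234, -1852837/576312, 72485/24013)
c = (0, 12/5, 4/7, 1)
Ac = (0, 0, -12/5, -1313/525)
Σ b_i: 2559427/1728936·1 + (-122725/432234)·1 + (-1852837/576312)·1 + 72485/24013·1 = 1 ✓
b·c: (-122725/432234)·12/5 + (-1852837/576312)·4/7 + 72485/24013·1 = 1/2 ✓
b·c²: (-122725/432234)·144/25 + (-1852837/576312)·16/49 + 72485/24013·1 = 1/3 ✓
b·Ac: (-1852837/576312)·(-12/5) + 72485/24013·(-1313/525) = 1/6 ✓
b·c³: (-122725/432234)·1728/125 + (-1852837/576312)·64/343 + 72485/24013·1 = -3798139/2521365 ≠ 1/4 ⇒ order 3.
b·(c∘Ac): (-1852837/576312)·(-48/35) + 72485/24013·(-1313/525) = -1131077/360195 ≠ 1/8
b·Ac²: (-1852837/576312)·(-144/25) + 72485/24013·(-131092/18375) = -7606814/2521365 ≠ 1/12
b·A²c: 72485/24013·(-13/5) = -188461/24013 ≠ 1/24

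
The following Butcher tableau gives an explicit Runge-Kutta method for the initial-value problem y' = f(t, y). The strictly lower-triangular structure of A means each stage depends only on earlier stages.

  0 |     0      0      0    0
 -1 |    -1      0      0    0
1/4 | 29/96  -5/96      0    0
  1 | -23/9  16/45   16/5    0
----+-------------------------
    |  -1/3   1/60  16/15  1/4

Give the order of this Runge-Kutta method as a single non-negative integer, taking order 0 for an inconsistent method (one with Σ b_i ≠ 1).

b = (-1/3, 1/60, 16/15, 1/4)
c = (0, -1, 1/4, 1)
Ac = (0, 0, 5/96, 4/9)
Σ b_i: (-1/3)·1 + 1/60·1 + 16/15·1 + 1/4·1 = 1 ✓
b·c: 1/60·(-1) + 16/15·1/4 + 1/4·1 = 1/2 ✓
b·c²: 1/60·1 + 16/15·1/16 + 1/4·1 = 1/3 ✓
b·Ac: 16/15·5/96 + 1/4·4/9 = 1/6 ✓
b·c³: 1/60·(-1) + 16/15·1/64 + 1/4·1 = 1/4 ✓
b·(c∘Ac): 16/15·5/384 + 1/4·4/9 = 1/8 ✓
b·Ac²: 16/15·(-5/96) + 1/4·5/9 = 1/12 ✓
b·A²c: 1/4·1/6 = 1/24 ✓; 4 stages ⇒ order 4.

4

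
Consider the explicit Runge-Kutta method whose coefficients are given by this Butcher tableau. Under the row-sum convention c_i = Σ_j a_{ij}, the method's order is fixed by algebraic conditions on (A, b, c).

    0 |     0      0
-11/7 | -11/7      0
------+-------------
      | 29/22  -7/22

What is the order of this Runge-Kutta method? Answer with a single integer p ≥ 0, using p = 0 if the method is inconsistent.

2

b = (29/22, -7/22)
c = (0, -11/7)
Σ b_i: 29/22·1 + (-7/22)·1 = 1 ✓
b·c: (-7/22)·(-11/7) = 1/2 ✓; 2 stages ⇒ order 2.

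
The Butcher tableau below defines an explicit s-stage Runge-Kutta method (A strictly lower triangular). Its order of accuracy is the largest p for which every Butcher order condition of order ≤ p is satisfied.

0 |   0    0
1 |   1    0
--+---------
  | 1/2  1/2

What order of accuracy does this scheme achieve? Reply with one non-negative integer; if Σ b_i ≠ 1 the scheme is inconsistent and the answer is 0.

b = (1/2, 1/2)
c = (0, 1)
Σ b_i: 1/2·1 + 1/2·1 = 1 ✓
b·c: 1/2·1 = 1/2 ✓; 2 stages ⇒ order 2.

2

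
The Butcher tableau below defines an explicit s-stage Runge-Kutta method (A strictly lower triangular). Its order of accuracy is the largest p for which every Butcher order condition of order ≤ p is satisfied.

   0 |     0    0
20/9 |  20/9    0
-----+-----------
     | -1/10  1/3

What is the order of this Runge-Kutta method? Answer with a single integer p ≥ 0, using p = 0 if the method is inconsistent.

b = (-1/10, 1/3)
c = (0, 20/9)
Σ b_i: (-1/10)·1 + 1/3·1 = 7/30 ≠ 1 ⇒ order 0.

0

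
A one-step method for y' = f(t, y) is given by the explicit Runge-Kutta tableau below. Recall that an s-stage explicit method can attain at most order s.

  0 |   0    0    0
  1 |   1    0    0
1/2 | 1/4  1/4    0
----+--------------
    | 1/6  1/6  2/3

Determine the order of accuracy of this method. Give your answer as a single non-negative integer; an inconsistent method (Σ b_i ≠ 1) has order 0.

b = (1/6, 1/6, 2/3)
c = (0, 1, 1/2)
Ac = (0, 0, 1/4)
Σ b_i: 1/6·1 + 1/6·1 + 2/3·1 = 1 ✓
b·c: 1/6·1 + 2/3·1/2 = 1/2 ✓
b·c²: 1/6·1 + 2/3·1/4 = 1/3 ✓
b·Ac: 2/3·1/4 = 1/6 ✓; 3 stages ⇒ order 3.

3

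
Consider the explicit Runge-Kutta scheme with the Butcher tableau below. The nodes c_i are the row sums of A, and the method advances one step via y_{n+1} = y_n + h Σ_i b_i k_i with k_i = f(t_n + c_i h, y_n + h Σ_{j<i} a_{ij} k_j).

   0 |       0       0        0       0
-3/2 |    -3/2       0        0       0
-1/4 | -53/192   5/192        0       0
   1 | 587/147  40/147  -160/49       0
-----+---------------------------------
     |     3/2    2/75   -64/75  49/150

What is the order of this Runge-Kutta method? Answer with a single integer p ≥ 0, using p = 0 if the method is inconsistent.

4

b = (3/2, 2/75, -64/75, 49/150)
c = (0, -3/2, -1/4, 1)
Ac = (0, 0, -5/128, 20/49)
Σ b_i: 3/2·1 + 2/75·1 + (-64/75)·1 + 49/150·1 = 1 ✓
b·c: 2/75·(-3/2) + (-64/75)·(-1/4) + 49/150·1 = 1/2 ✓
b·c²: 2/75·9/4 + (-64/75)·1/16 + 49/150·1 = 1/3 ✓
b·Ac: (-64/75)·(-5/128) + 49/150·20/49 = 1/6 ✓
b·c³: 2/75·(-27/8) + (-64/75)·(-1/64) + 49/150·1 = 1/4 ✓
b·(c∘Ac): (-64/75)·5/512 + 49/150·20/49 = 1/8 ✓
b·Ac²: (-64/75)·15/256 + 49/150·20/49 = 1/12 ✓
b·A²c: 49/150·25/196 = 1/24 ✓; 4 stages ⇒ order 4.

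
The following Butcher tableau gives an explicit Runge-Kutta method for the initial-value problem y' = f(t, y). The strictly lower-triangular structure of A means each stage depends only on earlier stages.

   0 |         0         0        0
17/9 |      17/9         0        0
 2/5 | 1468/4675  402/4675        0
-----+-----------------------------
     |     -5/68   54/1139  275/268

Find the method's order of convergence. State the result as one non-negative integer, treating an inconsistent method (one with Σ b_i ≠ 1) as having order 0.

3

b = (-5/68, 54/1139, 275/268)
c = (0, 17/9, 2/5)
Ac = (0, 0, 134/825)
Σ b_i: (-5/68)·1 + 54/1139·1 + 275/268·1 = 1 ✓
b·c: 54/1139·17/9 + 275/268·2/5 = 1/2 ✓
b·c²: 54/1139·289/81 + 275/268·4/25 = 1/3 ✓
b·Ac: 275/268·134/825 = 1/6 ✓; 3 stages ⇒ order 3.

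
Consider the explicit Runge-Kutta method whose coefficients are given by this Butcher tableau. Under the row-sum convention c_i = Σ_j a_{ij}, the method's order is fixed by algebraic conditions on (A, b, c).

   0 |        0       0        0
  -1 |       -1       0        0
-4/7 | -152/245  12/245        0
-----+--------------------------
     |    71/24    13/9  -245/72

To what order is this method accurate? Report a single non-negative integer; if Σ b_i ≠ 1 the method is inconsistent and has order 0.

3

b = (71/24, 13/9, -245/72)
c = (0, -1, -4/7)
Ac = (0, 0, -12/245)
Σ b_i: 71/24·1 + 13/9·1 + (-245/72)·1 = 1 ✓
b·c: 13/9·(-1) + (-245/72)·(-4/7) = 1/2 ✓
b·c²: 13/9·1 + (-245/72)·16/49 = 1/3 ✓
b·Ac: (-245/72)·(-12/245) = 1/6 ✓; 3 stages ⇒ order 3.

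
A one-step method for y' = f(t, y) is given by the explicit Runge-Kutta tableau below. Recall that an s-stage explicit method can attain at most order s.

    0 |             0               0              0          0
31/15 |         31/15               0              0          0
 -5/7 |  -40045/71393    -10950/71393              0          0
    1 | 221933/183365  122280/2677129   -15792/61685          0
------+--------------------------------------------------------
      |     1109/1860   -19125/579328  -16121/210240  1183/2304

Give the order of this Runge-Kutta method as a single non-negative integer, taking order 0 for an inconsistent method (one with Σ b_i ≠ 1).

4

b = (1109/1860, -19125/579328, -16121/210240, 1183/2304)
c = (0, 31/15, -5/7, 1)
Ac = (0, 0, -730/2303, 328/1183)
Σ b_i: 1109/1860·1 + (-19125/579328)·1 + (-16121/210240)·1 + 1183/2304·1 = 1 ✓
b·c: (-19125/579328)·31/15 + (-16121/210240)·(-5/7) + 1183/2304·1 = 1/2 ✓
b·c²: (-19125/579328)·961/225 + (-16121/210240)·25/49 + 1183/2304·1 = 1/3 ✓
b·Ac: (-16121/210240)·(-730/2303) + 1183/2304·328/1183 = 1/6 ✓
b·c³: (-19125/579328)·29791/3375 + (-16121/210240)·(-125/343) + 1183/2304·1 = 1/4 ✓
b·(c∘Ac): (-16121/210240)·3650/16121 + 1183/2304·328/1183 = 1/8 ✓
b·Ac²: (-16121/210240)·(-4526/6909) + 1183/2304·88/1365 = 1/12 ✓
b·A²c: 1183/2304·96/1183 = 1/24 ✓; 4 stages ⇒ order 4.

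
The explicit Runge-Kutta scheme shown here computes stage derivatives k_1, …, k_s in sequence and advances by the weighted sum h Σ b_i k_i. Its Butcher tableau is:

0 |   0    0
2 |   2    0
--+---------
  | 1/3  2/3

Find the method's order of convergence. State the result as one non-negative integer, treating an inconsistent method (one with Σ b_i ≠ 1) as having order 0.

1

b = (1/3, 2/3)
c = (0, 2)
Σ b_i: 1/3·1 + 2/3·1 = 1 ✓
b·c: 2/3·2 = 4/3 ≠ 1/2 ⇒ order 1.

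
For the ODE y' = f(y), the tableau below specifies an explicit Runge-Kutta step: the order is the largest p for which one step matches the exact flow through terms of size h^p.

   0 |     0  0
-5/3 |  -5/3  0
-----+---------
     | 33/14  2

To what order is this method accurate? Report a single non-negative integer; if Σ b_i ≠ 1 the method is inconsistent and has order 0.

b = (33/14, 2)
c = (0, -5/3)
Σ b_i: 33/14·1 + 2·1 = 61/14 ≠ 1 ⇒ order 0.

0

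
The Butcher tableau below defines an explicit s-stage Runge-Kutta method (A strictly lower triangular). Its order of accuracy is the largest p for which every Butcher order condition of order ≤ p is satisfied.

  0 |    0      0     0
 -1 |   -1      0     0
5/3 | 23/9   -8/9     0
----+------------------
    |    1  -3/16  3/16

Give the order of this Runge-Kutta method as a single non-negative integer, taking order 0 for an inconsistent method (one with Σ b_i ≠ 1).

b = (1, -3/16, 3/16)
c = (0, -1, 5/3)
Ac = (0, 0, 8/9)
Σ b_i: 1·1 + (-3/16)·1 + 3/16·1 = 1 ✓
b·c: (-3/16)·(-1) + 3/16·5/3 = 1/2 ✓
b·c²: (-3/16)·1 + 3/16·25/9 = 1/3 ✓
b·Ac: 3/16·8/9 = 1/6 ✓; 3 stages ⇒ order 3.

3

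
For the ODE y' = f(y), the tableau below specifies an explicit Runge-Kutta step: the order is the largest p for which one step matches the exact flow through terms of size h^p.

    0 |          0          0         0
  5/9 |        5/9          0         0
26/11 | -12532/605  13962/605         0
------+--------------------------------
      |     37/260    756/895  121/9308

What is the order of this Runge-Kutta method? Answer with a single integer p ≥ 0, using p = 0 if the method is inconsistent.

b = (37/260, 756/895, 121/9308)
c = (0, 5/9, 26/11)
Ac = (0, 0, 4654/363)
Σ b_i: 37/260·1 + 756/895·1 + 121/9308·1 = 1 ✓
b·c: 756/895·5/9 + 121/9308·26/11 = 1/2 ✓
b·c²: 756/895·25/81 + 121/9308·676/121 = 1/3 ✓
b·Ac: 121/9308·4654/363 = 1/6 ✓; 3 stages ⇒ order 3.

3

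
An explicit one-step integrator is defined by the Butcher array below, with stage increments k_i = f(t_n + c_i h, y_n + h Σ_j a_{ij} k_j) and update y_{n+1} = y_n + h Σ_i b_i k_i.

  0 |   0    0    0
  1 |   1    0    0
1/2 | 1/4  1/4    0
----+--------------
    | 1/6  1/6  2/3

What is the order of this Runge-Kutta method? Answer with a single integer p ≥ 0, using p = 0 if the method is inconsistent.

3

b = (1/6, 1/6, 2/3)
c = (0, 1, 1/2)
Ac = (0, 0, 1/4)
Σ b_i: 1/6·1 + 1/6·1 + 2/3·1 = 1 ✓
b·c: 1/6·1 + 2/3·1/2 = 1/2 ✓
b·c²: 1/6·1 + 2/3·1/4 = 1/3 ✓
b·Ac: 2/3·1/4 = 1/6 ✓; 3 stages ⇒ order 3.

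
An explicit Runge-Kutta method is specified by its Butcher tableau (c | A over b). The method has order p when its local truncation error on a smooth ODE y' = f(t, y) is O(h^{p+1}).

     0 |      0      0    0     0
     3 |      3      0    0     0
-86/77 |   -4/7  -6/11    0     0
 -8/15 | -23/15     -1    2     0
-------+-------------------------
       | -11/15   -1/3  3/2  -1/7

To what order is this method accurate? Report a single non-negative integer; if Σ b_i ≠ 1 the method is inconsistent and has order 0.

0

b = (-11/15, -1/3, 3/2, -1/7)
c = (0, 3, -86/77, -8/15)
Ac = (0, 0, -18/11, -403/77)
Σ b_i: (-11/15)·1 + (-1/3)·1 + 3/2·1 + (-1/7)·1 = 61/210 ≠ 1 ⇒ order 0.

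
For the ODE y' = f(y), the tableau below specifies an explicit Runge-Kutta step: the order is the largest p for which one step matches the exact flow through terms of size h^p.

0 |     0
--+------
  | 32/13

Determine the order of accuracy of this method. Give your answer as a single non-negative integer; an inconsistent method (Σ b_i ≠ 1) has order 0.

0

b = (32/13)
c = (0)
Σ b_i: 32/13·1 = 32/13 ≠ 1 ⇒ order 0.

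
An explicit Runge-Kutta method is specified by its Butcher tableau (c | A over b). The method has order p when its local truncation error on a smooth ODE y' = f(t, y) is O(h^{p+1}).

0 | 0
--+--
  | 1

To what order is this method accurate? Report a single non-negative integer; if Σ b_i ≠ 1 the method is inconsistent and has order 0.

b = (1)
c = (0)
Σ b_i: 1·1 = 1 ✓; 1 stage ⇒ order 1.

1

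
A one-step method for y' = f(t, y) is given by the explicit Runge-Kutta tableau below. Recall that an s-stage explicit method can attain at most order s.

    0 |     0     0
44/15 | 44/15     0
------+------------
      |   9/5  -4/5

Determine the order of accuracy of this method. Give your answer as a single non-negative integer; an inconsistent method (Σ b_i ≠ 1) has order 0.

1

b = (9/5, -4/5)
c = (0, 44/15)
Σ b_i: 9/5·1 + (-4/5)·1 = 1 ✓
b·c: (-4/5)·44/15 = -176/75 ≠ 1/2 ⇒ order 1.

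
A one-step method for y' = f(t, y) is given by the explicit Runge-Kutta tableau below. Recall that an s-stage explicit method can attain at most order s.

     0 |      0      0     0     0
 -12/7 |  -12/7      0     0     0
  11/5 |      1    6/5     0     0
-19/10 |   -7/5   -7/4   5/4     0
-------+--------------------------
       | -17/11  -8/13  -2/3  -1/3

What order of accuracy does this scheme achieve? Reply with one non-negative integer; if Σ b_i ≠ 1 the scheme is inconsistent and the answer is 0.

b = (-17/11, -8/13, -2/3, -1/3)
c = (0, -12/7, 11/5, -19/10)
Ac = (0, 0, -72/35, 23/4)
Σ b_i: (-17/11)·1 + (-8/13)·1 + (-2/3)·1 + (-1/3)·1 = -452/143 ≠ 1 ⇒ order 0.

0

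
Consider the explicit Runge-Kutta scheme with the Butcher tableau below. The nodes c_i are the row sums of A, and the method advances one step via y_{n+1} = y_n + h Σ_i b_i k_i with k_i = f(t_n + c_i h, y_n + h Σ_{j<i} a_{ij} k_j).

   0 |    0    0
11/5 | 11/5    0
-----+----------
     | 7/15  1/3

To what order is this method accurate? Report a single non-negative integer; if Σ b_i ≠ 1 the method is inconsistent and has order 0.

b = (7/15, 1/3)
c = (0, 11/5)
Σ b_i: 7/15·1 + 1/3·1 = 4/5 ≠ 1 ⇒ order 0.

0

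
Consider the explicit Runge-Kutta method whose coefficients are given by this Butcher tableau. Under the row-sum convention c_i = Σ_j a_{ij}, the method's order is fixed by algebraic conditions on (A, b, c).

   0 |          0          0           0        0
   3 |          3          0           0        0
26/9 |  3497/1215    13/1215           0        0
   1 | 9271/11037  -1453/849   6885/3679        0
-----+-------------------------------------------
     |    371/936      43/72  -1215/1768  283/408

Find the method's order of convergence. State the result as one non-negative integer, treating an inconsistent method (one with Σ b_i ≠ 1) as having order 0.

b = (371/936, 43/72, -1215/1768, 283/408)
c = (0, 3, 26/9, 1)
Ac = (0, 0, 13/405, 77/283)
Σ b_i: 371/936·1 + 43/72·1 + (-1215/1768)·1 + 283/408·1 = 1 ✓
b·c: 43/72·3 + (-1215/1768)·26/9 + 283/408·1 = 1/2 ✓
b·c²: 43/72·9 + (-1215/1768)·676/81 + 283/408·1 = 1/3 ✓
b·Ac: (-1215/1768)·13/405 + 283/408·77/283 = 1/6 ✓
b·c³: 43/72·27 + (-1215/1768)·17576/729 + 283/408·1 = 1/4 ✓
b·(c∘Ac): (-1215/1768)·338/3645 + 283/408·77/283 = 1/8 ✓
b·Ac²: (-1215/1768)·13/135 + 283/408·61/283 = 1/12 ✓
b·A²c: 283/408·17/283 = 1/24 ✓; 4 stages ⇒ order 4.

4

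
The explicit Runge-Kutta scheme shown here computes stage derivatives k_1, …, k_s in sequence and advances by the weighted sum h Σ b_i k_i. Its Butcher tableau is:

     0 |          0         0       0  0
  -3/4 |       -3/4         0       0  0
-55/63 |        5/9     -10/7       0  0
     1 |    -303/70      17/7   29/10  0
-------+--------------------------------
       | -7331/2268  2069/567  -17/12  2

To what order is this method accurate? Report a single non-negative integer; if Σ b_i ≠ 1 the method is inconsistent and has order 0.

2

b = (-7331/2268, 2069/567, -17/12, 2)
c = (0, -3/4, -55/63, 1)
Ac = (0, 0, 15/14, -1097/252)
Σ b_i: (-7331/2268)·1 + 2069/567·1 + (-17/12)·1 + 2·1 = 1 ✓
b·c: 2069/567·(-3/4) + (-17/12)·(-55/63) + 2·1 = 1/2 ✓
b·c²: 2069/567·9/16 + (-17/12)·3025/3969 + 2·1 = 566365/190512 ≠ 1/3 ⇒ order 2.
b·Ac: (-17/12)·15/14 + 2·(-1097/252) = -5153/504 ≠ 1/6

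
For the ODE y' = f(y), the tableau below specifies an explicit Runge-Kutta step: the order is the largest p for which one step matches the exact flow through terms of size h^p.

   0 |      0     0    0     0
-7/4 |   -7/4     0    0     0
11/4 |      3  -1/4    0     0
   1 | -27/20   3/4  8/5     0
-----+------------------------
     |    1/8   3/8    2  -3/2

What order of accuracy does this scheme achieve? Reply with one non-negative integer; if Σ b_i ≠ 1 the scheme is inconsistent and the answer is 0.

1

b = (1/8, 3/8, 2, -3/2)
c = (0, -7/4, 11/4, 1)
Ac = (0, 0, 7/16, 247/80)
Σ b_i: 1/8·1 + 3/8·1 + 2·1 + (-3/2)·1 = 1 ✓
b·c: 3/8·(-7/4) + 2·11/4 + (-3/2)·1 = 107/32 ≠ 1/2 ⇒ order 1.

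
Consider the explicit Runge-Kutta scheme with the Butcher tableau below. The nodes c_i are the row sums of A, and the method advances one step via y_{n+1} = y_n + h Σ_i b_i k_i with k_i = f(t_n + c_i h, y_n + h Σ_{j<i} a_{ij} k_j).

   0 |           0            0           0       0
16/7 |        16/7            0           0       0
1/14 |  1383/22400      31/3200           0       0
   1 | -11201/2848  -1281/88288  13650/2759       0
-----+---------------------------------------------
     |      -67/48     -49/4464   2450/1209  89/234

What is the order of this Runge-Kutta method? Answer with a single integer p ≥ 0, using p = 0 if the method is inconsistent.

4

b = (-67/48, -49/4464, 2450/1209, 89/234)
c = (0, 16/7, 1/14, 1)
Ac = (0, 0, 31/1400, 57/178)
Σ b_i: (-67/48)·1 + (-49/4464)·1 + 2450/1209·1 + 89/234·1 = 1 ✓
b·c: (-49/4464)·16/7 + 2450/1209·1/14 + 89/234·1 = 1/2 ✓
b·c²: (-49/4464)·256/49 + 2450/1209·1/196 + 89/234·1 = 1/3 ✓
b·Ac: 2450/1209·31/1400 + 89/234·57/178 = 1/6 ✓
b·c³: (-49/4464)·4096/343 + 2450/1209·1/2744 + 89/234·1 = 1/4 ✓
b·(c∘Ac): 2450/1209·31/19600 + 89/234·57/178 = 1/8 ✓
b·Ac²: 2450/1209·62/1225 + 89/234·(-9/178) = 1/12 ✓
b·A²c: 89/234·39/356 = 1/24 ✓; 4 stages ⇒ order 4.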